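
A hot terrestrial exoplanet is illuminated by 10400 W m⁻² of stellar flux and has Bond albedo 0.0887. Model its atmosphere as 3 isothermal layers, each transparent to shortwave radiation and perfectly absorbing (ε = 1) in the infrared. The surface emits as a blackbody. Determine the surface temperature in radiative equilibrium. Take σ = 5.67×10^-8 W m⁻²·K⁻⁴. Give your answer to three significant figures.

639 K

Top-of-atmosphere balance: σT_e⁴ = S(1−α)/4 = 2369 W m⁻² → T_e = 452.1 K.
With N = 3 opaque layers, T_s = (N+1)^(1/4)·T_e = 4^(1/4)·452.1 = 639.4 K.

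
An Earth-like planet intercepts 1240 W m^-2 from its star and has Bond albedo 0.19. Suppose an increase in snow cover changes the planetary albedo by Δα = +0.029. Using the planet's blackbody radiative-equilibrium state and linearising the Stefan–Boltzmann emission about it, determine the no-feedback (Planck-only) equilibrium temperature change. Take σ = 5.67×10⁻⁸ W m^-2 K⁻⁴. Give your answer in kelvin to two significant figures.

Reference equilibrium: T_e = [S(1−α)/(4σ)]^(1/4) = 258.0 K.
TOA radiative forcing: ΔF = −S·Δα/4 = −1240·(+0.029)/4 = -8.990 W m^-2.
Linearising σT⁴ gives d(σT⁴)/dT = 4σT_e³ = 3.894 W m^-2 per K.
ΔT₀ = ΔF/λ_P = -8.990/3.894 = -2.31 K.

-2.3 kelvin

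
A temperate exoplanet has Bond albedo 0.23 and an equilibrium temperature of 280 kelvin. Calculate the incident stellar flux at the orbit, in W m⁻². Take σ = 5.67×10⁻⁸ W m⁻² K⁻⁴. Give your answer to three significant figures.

From S(1−α)/4 = σT⁴: S = 4σT⁴/(1−α).
σT⁴ = 5.67×10⁻⁸·(280)⁴ = 348.5 W m⁻².
S = 4·348.5/0.77 = 1810 W m⁻².

1810 W m⁻²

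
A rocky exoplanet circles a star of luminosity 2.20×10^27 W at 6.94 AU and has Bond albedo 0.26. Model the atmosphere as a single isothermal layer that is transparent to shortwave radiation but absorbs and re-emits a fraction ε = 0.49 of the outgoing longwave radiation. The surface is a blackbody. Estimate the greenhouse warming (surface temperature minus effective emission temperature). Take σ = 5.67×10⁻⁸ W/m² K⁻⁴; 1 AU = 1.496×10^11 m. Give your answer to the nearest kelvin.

11 K

d = 6.94 × 1.496×10^11 m = 1.038×10^12 m.
Flux at the orbit: S = L/(4πd²) = 2.20×10^27/(4π·(1.04×10^12)²) = 162.4 W/m².
At the top of the atmosphere, σT_e⁴ = S(1−α)/4 = 30.05 W/m², giving T_e = 151.7 K.
Surface balance with a leaky layer gives σT_s⁴ = σT_e⁴·2/(2−ε), so T_s = T_e·[2/(2−0.49)]^(1/4) = 162.8 K.
T_s − T_e = 162.8 − 151.7 = 11.04 K.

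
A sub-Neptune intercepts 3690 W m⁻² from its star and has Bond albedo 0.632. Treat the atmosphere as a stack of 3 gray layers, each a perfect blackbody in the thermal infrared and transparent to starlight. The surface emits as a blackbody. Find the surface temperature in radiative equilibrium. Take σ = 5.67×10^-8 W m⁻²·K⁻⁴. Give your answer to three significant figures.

OLR = S(1−α)/4 = 339.5 W m⁻²; the top layer radiates at T_e = 278.2 K.
For an N-layer opaque stack, T_s⁴ = (N+1)T_e⁴, hence T_s = (4)^(1/4)×278.2 K = 393.4 K.

393 K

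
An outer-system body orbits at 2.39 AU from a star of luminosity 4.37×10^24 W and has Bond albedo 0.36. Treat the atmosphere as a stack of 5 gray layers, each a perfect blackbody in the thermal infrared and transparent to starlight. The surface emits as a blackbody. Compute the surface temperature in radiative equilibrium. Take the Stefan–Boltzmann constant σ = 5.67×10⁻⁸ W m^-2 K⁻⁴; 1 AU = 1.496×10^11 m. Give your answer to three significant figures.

82.4 kelvin

d = 2.39 × 1.496×10^11 m = 3.575×10^11 m.
Flux at the orbit: S = L/(4πd²) = 4.37×10^24/(4π·(3.58×10^11)²) = 2.720 W m^-2.
OLR = S(1−α)/4 = 0.4352 W m^-2; the top layer radiates at T_e = 52.64 K.
For an N-layer opaque stack, T_s⁴ = (N+1)T_e⁴, hence T_s = (6)^(1/4)×52.64 K = 82.38 K.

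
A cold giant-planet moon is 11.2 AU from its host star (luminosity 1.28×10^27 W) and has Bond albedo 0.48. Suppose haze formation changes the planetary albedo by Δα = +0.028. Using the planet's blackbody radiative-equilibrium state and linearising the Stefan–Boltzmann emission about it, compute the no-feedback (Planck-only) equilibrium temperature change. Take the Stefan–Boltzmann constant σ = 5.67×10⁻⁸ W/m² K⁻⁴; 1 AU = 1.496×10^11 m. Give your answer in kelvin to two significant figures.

-1.3 kelvin

Orbital distance: d = 11.2 AU = 1.676×10^12 m.
S = L/(4πd²) = 36.28 W/m².
Reference equilibrium: T_e = [S(1−α)/(4σ)]^(1/4) = 95.50 K.
TOA radiative forcing: ΔF = −S·Δα/4 = −36.28·(+0.028)/4 = -0.2540 W/m².
Planck response: λ_P = 4σT_e³ = 4·5.67×10⁻⁸·(95.50)³ = 0.1976 W/m²/K.
So ΔT₀ = -0.2540/0.1976 = -1.29 K.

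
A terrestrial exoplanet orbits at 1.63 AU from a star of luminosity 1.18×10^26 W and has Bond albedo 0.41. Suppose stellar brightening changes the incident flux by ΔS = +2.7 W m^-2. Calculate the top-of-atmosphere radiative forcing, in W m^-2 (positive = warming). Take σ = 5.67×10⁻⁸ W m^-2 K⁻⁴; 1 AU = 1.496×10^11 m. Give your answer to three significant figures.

d = 1.63 × 1.496×10^11 m = 2.438×10^11 m.
S = L/(4πd²) = 157.9 W m^-2.
Only a fraction (1−α) is absorbed and it's spread over 4πR², so ΔF = (1−α)ΔS/4 = 0.3983 W m^-2.

0.398 W m^-2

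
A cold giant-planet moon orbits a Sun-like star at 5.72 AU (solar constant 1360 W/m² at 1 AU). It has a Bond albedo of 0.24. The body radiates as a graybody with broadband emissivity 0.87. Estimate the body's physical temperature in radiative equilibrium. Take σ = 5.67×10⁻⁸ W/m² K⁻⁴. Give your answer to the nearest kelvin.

Irradiance scales as 1/d², so S = 1360 W/m² × (1/5.72)² = 41.57 W/m².
Averaging over the sphere, the absorbed flux is S(1−α)/4 = 7.898 W/m².
Equating to εσT⁴ with ε = 0.87: T = (7.898/0.87σ)^(1/4) = 112.5 K.

112 kelvin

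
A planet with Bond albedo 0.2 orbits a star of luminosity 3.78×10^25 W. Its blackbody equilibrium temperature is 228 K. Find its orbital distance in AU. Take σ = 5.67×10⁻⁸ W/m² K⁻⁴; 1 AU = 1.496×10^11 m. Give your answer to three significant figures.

0.419 AU

Required flux: S = 4σT⁴/(1−α) = 766.1 W/m².
Then d = [L/(4πS)]^(1/2) = 6.266×10^10 m, i.e. 0.4189 AU.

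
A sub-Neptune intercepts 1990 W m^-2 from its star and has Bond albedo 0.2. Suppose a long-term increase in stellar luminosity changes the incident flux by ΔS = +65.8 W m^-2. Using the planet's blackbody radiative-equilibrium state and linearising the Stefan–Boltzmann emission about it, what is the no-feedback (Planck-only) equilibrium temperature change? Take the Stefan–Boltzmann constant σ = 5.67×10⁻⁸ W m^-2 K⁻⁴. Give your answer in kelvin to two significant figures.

Reference equilibrium: T_e = [S(1−α)/(4σ)]^(1/4) = 289.5 K.
ΔF = Δ[S(1−α)]/4 = (1−0.2)·+65.8/4 = 13.16 W m^-2.
The Planck feedback parameter is 4σT_e³ = 5.500 W m^-2/K.
So ΔT₀ = 13.16/5.500 = 2.39 K.

2.4 kelvin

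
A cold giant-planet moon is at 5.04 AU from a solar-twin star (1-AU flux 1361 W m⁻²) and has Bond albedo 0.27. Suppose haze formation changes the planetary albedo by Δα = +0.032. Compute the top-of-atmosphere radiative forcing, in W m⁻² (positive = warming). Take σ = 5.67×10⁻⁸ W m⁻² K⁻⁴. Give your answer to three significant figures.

Flux at the orbit: S = 1361/(5.04)² = 53.58 W m⁻².
TOA radiative forcing: ΔF = −S·Δα/4 = −53.58·(+0.032)/4 = -0.4286 W m⁻².

-0.429 W m⁻²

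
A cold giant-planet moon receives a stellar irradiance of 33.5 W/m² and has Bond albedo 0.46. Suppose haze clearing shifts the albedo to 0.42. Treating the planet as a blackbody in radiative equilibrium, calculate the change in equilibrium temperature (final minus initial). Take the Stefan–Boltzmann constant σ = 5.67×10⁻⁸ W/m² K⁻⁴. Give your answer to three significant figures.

1.70 K

Before: T₁ = [33.50·0.54/(4σ)]^(1/4) = 94.50 K.
Final:   T₂ = [S(1−0.42)/(4σ)]^(1/4) = 96.21 K.
Change: 96.21 − 94.50 = 1.703 K.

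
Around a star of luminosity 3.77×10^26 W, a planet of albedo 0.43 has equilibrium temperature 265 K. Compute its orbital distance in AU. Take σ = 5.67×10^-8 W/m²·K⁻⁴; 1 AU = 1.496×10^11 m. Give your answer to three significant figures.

The flux needed for this T is 4σT⁴/(1−0.43) = 1962 W/m².
Then d = [L/(4πS)]^(1/2) = 1.236×10^11 m, i.e. 0.8265 AU.

0.827 AU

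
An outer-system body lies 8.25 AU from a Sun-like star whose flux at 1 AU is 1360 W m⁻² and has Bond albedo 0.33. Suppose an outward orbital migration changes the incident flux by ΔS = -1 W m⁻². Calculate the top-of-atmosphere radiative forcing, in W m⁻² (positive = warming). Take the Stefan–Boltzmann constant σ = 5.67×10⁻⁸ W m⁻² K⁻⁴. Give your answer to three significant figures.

-0.167 W m⁻²

Flux at the orbit: S = 1360/(8.25)² = 19.98 W m⁻².
Only a fraction (1−α) is absorbed and it's spread over 4πR², so ΔF = (1−α)ΔS/4 = -0.1675 W m⁻².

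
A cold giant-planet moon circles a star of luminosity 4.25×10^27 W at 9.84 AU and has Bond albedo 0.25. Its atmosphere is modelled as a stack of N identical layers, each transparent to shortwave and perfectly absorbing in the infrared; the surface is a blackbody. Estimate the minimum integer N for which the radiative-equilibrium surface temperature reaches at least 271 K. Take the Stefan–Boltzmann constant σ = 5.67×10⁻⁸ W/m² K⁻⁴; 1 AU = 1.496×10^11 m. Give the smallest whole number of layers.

10

d = 9.84 × 1.496×10^11 m = 1.472×10^12 m.
S = L/(4πd²) = 156.1 W/m².
Top-of-atmosphere balance: σT_e⁴ = S(1−α)/4 = 29.26 W/m² → T_e = 150.7 K.
Since T_s⁴ = (N+1)T_e⁴, we need N ≥ (T_s/T_e)⁴ − 1 = 9.450.
So N ≥ 9.450; the smallest integer is N = 10.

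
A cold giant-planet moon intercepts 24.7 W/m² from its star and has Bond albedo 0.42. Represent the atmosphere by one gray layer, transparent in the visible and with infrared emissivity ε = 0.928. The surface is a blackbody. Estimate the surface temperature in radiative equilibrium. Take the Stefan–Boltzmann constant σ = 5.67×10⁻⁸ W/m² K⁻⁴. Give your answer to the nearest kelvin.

104 K

At the top of the atmosphere, σT_e⁴ = S(1−α)/4 = 3.582 W/m², giving T_e = 89.15 K.
For a single slab of emissivity ε, T_s⁴ = 2T_e⁴/(2−ε); thus T_s = 89.15·(1.866)^(1/4) = 104.2 K.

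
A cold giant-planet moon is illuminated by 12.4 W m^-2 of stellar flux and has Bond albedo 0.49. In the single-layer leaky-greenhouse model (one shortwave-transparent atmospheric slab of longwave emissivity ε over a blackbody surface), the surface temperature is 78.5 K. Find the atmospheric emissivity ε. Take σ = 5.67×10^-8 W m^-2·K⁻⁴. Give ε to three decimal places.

Effective temperature: T_e = [S(1−α)/(4σ)]^(1/4) = 72.67 K.
T_s⁴ = T_e⁴·2/(2−ε) → ε = 2 − 2(T_e/T_s)⁴ = 2 − 2·(72.67/78.5)⁴ = 0.5314.

0.531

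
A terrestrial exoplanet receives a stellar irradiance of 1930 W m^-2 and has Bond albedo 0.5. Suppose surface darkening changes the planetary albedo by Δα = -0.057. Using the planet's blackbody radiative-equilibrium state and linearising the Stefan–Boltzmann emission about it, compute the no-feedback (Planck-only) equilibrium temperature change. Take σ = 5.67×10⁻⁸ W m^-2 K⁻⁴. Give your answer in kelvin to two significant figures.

7.3 K

Reference equilibrium: T_e = [S(1−α)/(4σ)]^(1/4) = 255.4 K.
The change in absorbed flux is Δ[S(1−α)/4] = −SΔα/4 = 27.50 W m^-2.
The Planck feedback parameter is 4σT_e³ = 3.778 W m^-2/K.
Hence the no-feedback warming is ΔF/(4σT_e³) = 7.28 K.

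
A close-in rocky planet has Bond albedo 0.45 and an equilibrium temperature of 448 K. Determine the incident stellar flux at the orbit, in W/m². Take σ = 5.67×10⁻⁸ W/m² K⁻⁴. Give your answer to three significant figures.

From S(1−α)/4 = σT⁴: S = 4σT⁴/(1−α).
σT⁴ = 5.67×10⁻⁸·(448)⁴ = 2284 W/m².
So S = 4×2284/(1−0.45) = 16610 W/m².

16600 W/m²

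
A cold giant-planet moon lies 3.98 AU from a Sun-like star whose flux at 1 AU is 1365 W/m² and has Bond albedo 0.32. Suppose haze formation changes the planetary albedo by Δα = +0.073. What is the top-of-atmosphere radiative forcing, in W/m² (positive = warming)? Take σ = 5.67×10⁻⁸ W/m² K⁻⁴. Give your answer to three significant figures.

-1.57 W/m²

By the inverse-square law, S = 1365/3.98² = 86.17 W/m².
ΔF = −(S/4)Δα = −(86.17/4)×(+0.073) = -1.573 W/m².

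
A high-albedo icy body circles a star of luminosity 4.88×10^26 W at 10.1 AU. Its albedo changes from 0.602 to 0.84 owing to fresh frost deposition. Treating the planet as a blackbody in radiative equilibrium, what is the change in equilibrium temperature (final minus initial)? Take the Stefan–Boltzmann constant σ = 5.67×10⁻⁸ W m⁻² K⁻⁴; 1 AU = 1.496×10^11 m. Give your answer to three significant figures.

d = 10.1 × 1.496×10^11 m = 1.511×10^12 m.
Flux at the orbit: S = L/(4πd²) = 4.88×10^26/(4π·(1.51×10^12)²) = 17.01 W m⁻².
With α = 0.602, T₁ = 73.92 K.
After:  T₂ = [17.01·0.16/(4σ)]^(1/4) = 58.86 K.
Change: 58.86 − 73.92 = -15.06 K.

-15.1 kelvin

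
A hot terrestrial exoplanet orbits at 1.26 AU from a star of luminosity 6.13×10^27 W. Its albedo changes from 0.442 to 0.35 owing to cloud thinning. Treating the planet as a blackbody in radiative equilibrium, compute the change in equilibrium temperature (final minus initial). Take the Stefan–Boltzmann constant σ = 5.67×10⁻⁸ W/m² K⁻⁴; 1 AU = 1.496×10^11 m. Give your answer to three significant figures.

d = 1.26 × 1.496×10^11 m = 1.885×10^11 m.
Flux at the orbit: S = L/(4πd²) = 6.13×10^27/(4π·(1.88×10^11)²) = 13730 W/m².
With α = 0.442, T₁ = 428.7 K.
With α = 0.35, T₂ = 445.4 K.
Change: 445.4 − 428.7 = 16.67 K.

16.7 K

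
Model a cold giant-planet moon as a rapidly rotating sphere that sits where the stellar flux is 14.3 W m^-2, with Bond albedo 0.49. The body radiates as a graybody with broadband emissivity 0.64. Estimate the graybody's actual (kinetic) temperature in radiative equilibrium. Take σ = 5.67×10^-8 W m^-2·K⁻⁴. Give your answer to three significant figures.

84.2 K

Absorbed flux (global mean): S(1−α)/4 = 14.30·0.51/4 = 1.823 W m^-2.
Equating to εσT⁴ with ε = 0.64: T = (1.823/0.64σ)^(1/4) = 84.19 K.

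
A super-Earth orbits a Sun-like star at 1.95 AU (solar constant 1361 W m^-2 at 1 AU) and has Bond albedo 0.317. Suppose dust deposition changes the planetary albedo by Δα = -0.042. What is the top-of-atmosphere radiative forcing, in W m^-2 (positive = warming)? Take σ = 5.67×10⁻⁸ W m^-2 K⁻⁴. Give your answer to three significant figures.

Irradiance scales as 1/d², so S = 1361 W m^-2 × (1/1.95)² = 357.9 W m^-2.
The change in absorbed flux is Δ[S(1−α)/4] = −SΔα/4 = 3.758 W m^-2.

3.76 W m^-2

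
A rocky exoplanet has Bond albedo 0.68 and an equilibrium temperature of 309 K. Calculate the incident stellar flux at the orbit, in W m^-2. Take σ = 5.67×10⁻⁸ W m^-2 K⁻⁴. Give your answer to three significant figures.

6460 W m^-2

From S(1−α)/4 = σT⁴: S = 4σT⁴/(1−α).
The emitted flux is σT⁴ = 516.9 W m^-2.
So S = 4×516.9/(1−0.68) = 6461 W m^-2.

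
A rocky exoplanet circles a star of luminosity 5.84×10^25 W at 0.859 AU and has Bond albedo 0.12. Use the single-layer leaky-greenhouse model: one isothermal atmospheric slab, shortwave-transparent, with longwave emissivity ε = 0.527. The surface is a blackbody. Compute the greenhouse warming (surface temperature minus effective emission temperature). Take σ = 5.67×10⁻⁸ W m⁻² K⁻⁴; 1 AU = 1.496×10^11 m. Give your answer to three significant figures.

14.4 K

Orbital distance: d = 0.859 AU = 1.285×10^11 m.
Spreading L over a sphere of radius d: S = 5.84×10^25/(4π·1.29×10^11²) = 281.4 W m⁻².
At the top of the atmosphere, σT_e⁴ = S(1−α)/4 = 61.91 W m⁻², giving T_e = 181.8 K.
The surface balance (absorbed SW + ε·downward IR = σT_s⁴) with T_a⁴ = T_s⁴/2 reduces to T_s = T_e·[2/(2−ε)]^¼ = 196.2 K.
T_s − T_e = 196.2 − 181.8 = 14.44 K.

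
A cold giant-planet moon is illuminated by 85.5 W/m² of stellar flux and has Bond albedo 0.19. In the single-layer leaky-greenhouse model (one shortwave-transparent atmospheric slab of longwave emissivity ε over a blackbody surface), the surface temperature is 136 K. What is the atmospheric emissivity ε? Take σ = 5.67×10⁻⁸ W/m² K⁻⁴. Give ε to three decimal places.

TOA balance gives T_e = 132.2 K.
Inverting T_s⁴ = 2T_e⁴/(2−ε): (T_e/T_s)⁴ = 0.8926, so ε = 2(1 − 0.8926) = 0.2148.

0.215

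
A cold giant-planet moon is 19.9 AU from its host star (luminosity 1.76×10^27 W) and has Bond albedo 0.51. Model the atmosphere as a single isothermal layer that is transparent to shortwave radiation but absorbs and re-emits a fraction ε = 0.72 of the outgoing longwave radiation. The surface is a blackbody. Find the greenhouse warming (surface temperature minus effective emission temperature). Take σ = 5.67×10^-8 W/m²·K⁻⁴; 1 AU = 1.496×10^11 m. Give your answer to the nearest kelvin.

d = 19.9 × 1.496×10^11 m = 2.977×10^12 m.
Flux at the orbit: S = L/(4πd²) = 1.76×10^27/(4π·(2.98×10^12)²) = 15.80 W/m².
At the top of the atmosphere, σT_e⁴ = S(1−α)/4 = 1.936 W/m², giving T_e = 76.44 K.
Surface balance with a leaky layer gives σT_s⁴ = σT_e⁴·2/(2−ε), so T_s = T_e·[2/(2−0.72)]^(1/4) = 85.46 K.
Greenhouse warming: T_s − T_e = 9.023 K.

9 K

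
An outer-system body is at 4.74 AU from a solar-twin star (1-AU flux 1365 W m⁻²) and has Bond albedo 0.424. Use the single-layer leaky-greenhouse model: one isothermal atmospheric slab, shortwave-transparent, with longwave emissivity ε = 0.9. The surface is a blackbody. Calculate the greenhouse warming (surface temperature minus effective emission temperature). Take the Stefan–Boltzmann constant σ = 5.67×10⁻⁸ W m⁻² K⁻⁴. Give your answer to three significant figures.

Irradiance scales as 1/d², so S = 1365 W m⁻² × (1/4.74)² = 60.75 W m⁻².
At the top of the atmosphere, σT_e⁴ = S(1−α)/4 = 8.749 W m⁻², giving T_e = 111.5 K.
Surface balance with a leaky layer gives σT_s⁴ = σT_e⁴·2/(2−ε), so T_s = T_e·[2/(2−0.9)]^(1/4) = 129.4 K.
Greenhouse warming: T_s − T_e = 17.97 K.

18.0 K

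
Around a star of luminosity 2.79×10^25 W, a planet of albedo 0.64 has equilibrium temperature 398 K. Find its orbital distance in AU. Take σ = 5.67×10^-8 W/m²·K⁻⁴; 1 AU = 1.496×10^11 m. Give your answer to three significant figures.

0.0792 AU

Energy balance gives S = 4σT⁴/(1−α) = 15810 W/m².
S = L/(4πd²) → d = √(L/4πS) = √(2.79×10^25/(4π·15810)) = 1.185×10^10 m = 0.07922 AU.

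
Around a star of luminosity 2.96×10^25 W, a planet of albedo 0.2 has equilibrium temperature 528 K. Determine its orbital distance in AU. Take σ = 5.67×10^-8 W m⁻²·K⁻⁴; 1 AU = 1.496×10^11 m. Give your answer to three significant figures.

0.0691 AU

Energy balance gives S = 4σT⁴/(1−α) = 22030 W m⁻².
Then d = [L/(4πS)]^(1/2) = 1.034×10^10 m, i.e. 0.06911 AU.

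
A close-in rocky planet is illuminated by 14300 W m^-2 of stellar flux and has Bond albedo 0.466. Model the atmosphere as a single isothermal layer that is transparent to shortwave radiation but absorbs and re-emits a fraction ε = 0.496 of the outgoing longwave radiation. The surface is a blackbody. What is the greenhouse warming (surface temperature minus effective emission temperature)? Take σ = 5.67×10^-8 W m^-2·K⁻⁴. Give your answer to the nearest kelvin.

Effective emission temperature (TOA balance): σT_e⁴ = S(1−α)/4 = 1909 W m^-2 → T_e = 428.4 K.
For a single slab of emissivity ε, T_s⁴ = 2T_e⁴/(2−ε); thus T_s = 428.4·(1.33)^(1/4) = 460.0 K.
T_s − T_e = 460.0 − 428.4 = 31.64 K.

32 K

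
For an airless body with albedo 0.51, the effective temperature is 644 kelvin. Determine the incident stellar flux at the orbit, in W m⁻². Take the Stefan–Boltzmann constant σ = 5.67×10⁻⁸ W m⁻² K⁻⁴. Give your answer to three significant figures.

79600 W m⁻²

Invert the energy balance for S: S = 4σT⁴/(1−α).
σT⁴ = 5.67×10⁻⁸·(644)⁴ = 9753 W m⁻².
So S = 4×9753/(1−0.51) = 79610 W m⁻².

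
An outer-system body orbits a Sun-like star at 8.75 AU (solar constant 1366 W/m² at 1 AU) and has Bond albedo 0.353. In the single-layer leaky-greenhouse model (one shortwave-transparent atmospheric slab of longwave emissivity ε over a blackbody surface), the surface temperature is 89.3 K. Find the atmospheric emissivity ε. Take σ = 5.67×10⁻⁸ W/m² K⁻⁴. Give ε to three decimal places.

0.399

By the inverse-square law, S = 1366/8.75² = 17.84 W/m².
Effective temperature: T_e = [S(1−α)/(4σ)]^(1/4) = 84.46 K.
T_s⁴ = T_e⁴·2/(2−ε) → ε = 2 − 2(T_e/T_s)⁴ = 2 − 2·(84.46/89.3)⁴ = 0.3993.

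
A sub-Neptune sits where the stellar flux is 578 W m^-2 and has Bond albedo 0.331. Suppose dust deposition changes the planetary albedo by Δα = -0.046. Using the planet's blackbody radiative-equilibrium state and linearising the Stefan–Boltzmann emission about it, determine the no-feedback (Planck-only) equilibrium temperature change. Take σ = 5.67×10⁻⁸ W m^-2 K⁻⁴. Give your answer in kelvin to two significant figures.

The baseline emission temperature is T_e = 203.2 K.
TOA radiative forcing: ΔF = −S·Δα/4 = −578.0·(-0.046)/4 = 6.647 W m^-2.
Planck response: λ_P = 4σT_e³ = 4·5.67×10⁻⁸·(203.2)³ = 1.903 W m^-2/K.
So ΔT₀ = 6.647/1.903 = 3.49 K.

3.5 kelvin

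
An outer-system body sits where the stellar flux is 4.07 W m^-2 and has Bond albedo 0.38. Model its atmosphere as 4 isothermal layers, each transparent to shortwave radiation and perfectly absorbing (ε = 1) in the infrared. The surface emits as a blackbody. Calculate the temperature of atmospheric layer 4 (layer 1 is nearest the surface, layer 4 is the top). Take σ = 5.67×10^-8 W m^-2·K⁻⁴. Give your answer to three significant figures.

OLR = S(1−α)/4 = 0.6309 W m^-2; the top layer radiates at T_e = 57.75 K.
Each opaque layer satisfies 2T_j⁴ = T_{j−1}⁴ + T_{j+1}⁴, giving T_k⁴ = (N+1−k)T_e⁴.
T_4 = (1)^(1/4)·57.75 = 57.75 K.

57.8 K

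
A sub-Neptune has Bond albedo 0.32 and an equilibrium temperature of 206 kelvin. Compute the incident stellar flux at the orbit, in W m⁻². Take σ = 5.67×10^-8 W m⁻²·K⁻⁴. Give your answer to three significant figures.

601 W m⁻²

Invert the energy balance for S: S = 4σT⁴/(1−α).
The emitted flux is σT⁴ = 102.1 W m⁻².
S = 4·102.1/0.68 = 600.6 W m⁻².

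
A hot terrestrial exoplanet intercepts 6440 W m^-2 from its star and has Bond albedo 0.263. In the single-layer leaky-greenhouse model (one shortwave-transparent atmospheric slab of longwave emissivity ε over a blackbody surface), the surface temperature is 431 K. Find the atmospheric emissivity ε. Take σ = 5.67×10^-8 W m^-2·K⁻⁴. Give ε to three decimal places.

0.787

First, T_e = [6440·(1−0.263)/(4σ)]^(1/4) = 380.3 K.
Inverting T_s⁴ = 2T_e⁴/(2−ε): (T_e/T_s)⁴ = 0.6065, so ε = 2(1 − 0.6065) = 0.7871.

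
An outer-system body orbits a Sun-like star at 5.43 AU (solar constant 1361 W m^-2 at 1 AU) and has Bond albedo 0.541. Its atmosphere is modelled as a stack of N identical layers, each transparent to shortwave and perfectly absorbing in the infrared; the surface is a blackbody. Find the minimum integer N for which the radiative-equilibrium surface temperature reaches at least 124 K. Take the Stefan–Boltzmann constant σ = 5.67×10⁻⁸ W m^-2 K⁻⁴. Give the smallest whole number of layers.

Flux at the orbit: S = 1361/(5.43)² = 46.16 W m^-2.
The effective emission temperature is T_e = [S(1−α)/(4σ)]^¼ = 98.31 K.
T_s = (N+1)^(1/4)·T_e ≥ 124 K requires N+1 ≥ (T_s/T_e)⁴ = (124/98.31)⁴ = 2.531.
Rounding up, N = 2.

2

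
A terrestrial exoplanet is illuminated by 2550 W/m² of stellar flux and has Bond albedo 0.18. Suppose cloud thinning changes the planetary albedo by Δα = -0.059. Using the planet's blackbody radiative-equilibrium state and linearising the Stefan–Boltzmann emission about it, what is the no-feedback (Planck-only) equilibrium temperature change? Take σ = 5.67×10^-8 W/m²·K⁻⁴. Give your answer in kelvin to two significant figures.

5.6 K

Reference equilibrium: T_e = [S(1−α)/(4σ)]^(1/4) = 309.9 K.
ΔF = −(S/4)Δα = −(2550/4)×(-0.059) = 37.61 W/m².
The Planck feedback parameter is 4σT_e³ = 6.748 W/m²/K.
So ΔT₀ = 37.61/6.748 = 5.57 K.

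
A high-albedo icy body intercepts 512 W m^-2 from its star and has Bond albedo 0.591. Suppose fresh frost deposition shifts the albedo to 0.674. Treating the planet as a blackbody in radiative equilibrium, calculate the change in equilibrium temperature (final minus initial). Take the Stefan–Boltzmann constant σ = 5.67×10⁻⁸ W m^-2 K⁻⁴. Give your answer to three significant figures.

Before: T₁ = [512.0·0.409/(4σ)]^(1/4) = 174.3 K.
After:  T₂ = [512.0·0.326/(4σ)]^(1/4) = 164.7 K.
Change: 164.7 − 174.3 = -9.609 K.

-9.61 K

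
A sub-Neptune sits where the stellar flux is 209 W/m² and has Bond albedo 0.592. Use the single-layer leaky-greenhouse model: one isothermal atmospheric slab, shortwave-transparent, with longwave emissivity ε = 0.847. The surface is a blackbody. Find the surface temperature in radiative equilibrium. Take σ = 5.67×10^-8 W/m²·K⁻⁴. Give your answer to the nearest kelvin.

The planet radiates to space at T_e = [S(1−α)/(4σ)]^(1/4) = 139.2 K.
The surface balance (absorbed SW + ε·downward IR = σT_s⁴) with T_a⁴ = T_s⁴/2 reduces to T_s = T_e·[2/(2−ε)]^¼ = 159.8 K.

160 kelvin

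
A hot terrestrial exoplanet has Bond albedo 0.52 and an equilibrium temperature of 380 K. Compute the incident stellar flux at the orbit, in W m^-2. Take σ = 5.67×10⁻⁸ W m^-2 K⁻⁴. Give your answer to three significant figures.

9850 W m^-2

Invert the energy balance for S: S = 4σT⁴/(1−α).
σT⁴ = 5.67×10⁻⁸·(380)⁴ = 1182 W m^-2.
So S = 4×1182/(1−0.52) = 9852 W m^-2.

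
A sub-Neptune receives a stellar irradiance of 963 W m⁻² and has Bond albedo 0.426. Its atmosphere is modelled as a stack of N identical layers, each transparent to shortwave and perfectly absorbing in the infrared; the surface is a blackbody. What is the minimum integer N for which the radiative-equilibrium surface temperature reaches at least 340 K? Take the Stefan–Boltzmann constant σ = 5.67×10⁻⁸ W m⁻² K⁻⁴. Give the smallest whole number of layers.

OLR = S(1−α)/4 = 138.2 W m⁻²; the top layer radiates at T_e = 222.2 K.
Need (N+1)T_e⁴ ≥ T_s⁴, i.e. N+1 ≥ (340/222.2)⁴ = 5.483.
The minimum whole number is N = 5.

5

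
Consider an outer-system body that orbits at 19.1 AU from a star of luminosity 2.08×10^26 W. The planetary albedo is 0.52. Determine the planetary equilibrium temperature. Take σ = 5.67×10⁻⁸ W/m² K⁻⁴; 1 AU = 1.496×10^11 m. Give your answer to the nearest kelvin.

Orbital distance: d = 19.1 AU = 2.857×10^12 m.
S = L/(4πd²) = 2.027 W/m².
The planet absorbs (1−α)S over its disc πR² and re-emits over 4πR², so the mean absorbed flux is (1−0.52)·2.027/4 = 0.2433 W/m².
In equilibrium σT⁴ equals this, so T = 45.51 K.

46 K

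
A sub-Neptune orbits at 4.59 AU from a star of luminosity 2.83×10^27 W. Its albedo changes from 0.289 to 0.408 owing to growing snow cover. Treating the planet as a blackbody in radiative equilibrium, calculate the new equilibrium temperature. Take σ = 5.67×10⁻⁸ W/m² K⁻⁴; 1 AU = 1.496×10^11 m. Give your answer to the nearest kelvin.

188 K

Orbital distance: d = 4.59 AU = 6.867×10^11 m.
Spreading L over a sphere of radius d: S = 2.83×10^27/(4π·6.87×10^11²) = 477.6 W/m².
T₂ = [S(1−α₂)/(4σ)]^(1/4) = [477.6·0.592/(4σ)]^(1/4) = 187.9 K.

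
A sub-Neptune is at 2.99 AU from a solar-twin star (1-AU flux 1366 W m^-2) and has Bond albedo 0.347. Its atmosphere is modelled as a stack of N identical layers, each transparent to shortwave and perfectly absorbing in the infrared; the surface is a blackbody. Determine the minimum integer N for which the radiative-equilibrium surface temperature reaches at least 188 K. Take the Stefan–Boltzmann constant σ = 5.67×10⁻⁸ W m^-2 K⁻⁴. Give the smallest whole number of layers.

Flux at the orbit: S = 1366/(2.99)² = 152.8 W m^-2.
OLR = S(1−α)/4 = 24.94 W m^-2; the top layer radiates at T_e = 144.8 K.
Need (N+1)T_e⁴ ≥ T_s⁴, i.e. N+1 ≥ (188/144.8)⁴ = 2.840.
So N ≥ 1.840; the smallest integer is N = 2.

2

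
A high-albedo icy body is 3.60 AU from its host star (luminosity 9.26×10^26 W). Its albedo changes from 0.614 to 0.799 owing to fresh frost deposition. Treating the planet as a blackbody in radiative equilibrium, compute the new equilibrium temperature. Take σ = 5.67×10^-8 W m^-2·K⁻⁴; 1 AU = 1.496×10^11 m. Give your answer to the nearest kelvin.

Orbital distance: d = 3.60 AU = 5.386×10^11 m.
Flux at the orbit: S = L/(4πd²) = 9.26×10^26/(4π·(5.39×10^11)²) = 254.1 W m^-2.
New equilibrium: T₂ = [(1−0.799)·254.1/(4σ)]^(1/4) = 122.5 K.

122 kelvin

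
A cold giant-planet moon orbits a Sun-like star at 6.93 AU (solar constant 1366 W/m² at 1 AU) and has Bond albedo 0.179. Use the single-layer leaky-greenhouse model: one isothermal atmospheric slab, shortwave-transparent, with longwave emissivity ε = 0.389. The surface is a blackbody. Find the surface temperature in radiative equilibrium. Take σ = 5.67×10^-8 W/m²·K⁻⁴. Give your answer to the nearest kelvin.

106 kelvin

Flux at the orbit: S = 1366/(6.93)² = 28.44 W/m².
The planet radiates to space at T_e = [S(1−α)/(4σ)]^(1/4) = 100.7 K.
For a single slab of emissivity ε, T_s⁴ = 2T_e⁴/(2−ε); thus T_s = 100.7·(1.241)^(1/4) = 106.3 K.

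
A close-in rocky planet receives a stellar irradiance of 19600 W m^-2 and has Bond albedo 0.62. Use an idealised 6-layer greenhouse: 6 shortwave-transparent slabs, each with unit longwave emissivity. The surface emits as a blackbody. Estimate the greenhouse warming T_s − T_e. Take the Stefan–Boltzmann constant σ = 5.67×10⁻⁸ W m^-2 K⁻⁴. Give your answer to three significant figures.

267 K

The effective emission temperature is T_e = [S(1−α)/(4σ)]^¼ = 425.7 K.
Surface: T_s = (7)^¼·T_e = 692.4 K.
Warming: T_s − T_e = 266.7 K.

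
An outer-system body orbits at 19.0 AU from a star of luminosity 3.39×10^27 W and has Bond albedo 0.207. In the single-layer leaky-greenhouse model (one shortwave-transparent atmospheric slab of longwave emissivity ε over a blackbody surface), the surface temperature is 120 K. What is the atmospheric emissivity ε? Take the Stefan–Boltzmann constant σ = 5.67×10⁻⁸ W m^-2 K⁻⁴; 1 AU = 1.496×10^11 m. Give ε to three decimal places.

d = 19.0 × 1.496×10^11 m = 2.842×10^12 m.
Spreading L over a sphere of radius d: S = 3.39×10^27/(4π·2.84×10^12²) = 33.39 W m^-2.
Effective temperature: T_e = [S(1−α)/(4σ)]^(1/4) = 103.9 K.
T_s⁴ = T_e⁴·2/(2−ε) → ε = 2 − 2(T_e/T_s)⁴ = 2 − 2·(103.9/120)⁴ = 0.8740.

0.874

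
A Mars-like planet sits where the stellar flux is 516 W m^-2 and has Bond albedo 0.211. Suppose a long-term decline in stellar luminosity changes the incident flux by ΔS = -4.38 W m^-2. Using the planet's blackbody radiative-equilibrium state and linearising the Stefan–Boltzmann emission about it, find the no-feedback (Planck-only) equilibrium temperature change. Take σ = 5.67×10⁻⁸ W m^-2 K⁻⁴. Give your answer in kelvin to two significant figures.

-0.44 kelvin

Unperturbed T_e = [516.0·(1−0.211)/(4σ)]^¼ = 205.8 K.
Only a fraction (1−α) is absorbed and it's spread over 4πR², so ΔF = (1−α)ΔS/4 = -0.8640 W m^-2.
The Planck feedback parameter is 4σT_e³ = 1.978 W m^-2/K.
Hence the no-feedback warming is ΔF/(4σT_e³) = -0.437 K.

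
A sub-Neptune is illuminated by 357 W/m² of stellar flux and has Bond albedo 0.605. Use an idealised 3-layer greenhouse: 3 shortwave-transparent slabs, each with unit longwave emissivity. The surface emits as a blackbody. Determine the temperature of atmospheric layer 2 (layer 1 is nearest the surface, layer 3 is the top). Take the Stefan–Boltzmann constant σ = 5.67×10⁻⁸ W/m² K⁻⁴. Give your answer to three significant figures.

OLR = S(1−α)/4 = 35.25 W/m²; the top layer radiates at T_e = 157.9 K.
The net upward flux σT_e⁴ is constant between every pair of levels, so T_k⁴ = (N+1−k)T_e⁴.
T_2 = (2)^(1/4)·157.9 = 187.8 K.

188 K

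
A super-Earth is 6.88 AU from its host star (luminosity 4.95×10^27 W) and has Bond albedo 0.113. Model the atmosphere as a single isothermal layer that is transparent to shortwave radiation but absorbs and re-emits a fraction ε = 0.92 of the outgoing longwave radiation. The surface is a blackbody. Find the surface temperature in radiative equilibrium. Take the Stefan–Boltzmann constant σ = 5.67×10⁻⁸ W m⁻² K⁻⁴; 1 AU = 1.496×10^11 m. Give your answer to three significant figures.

228 K

d = 6.88 × 1.496×10^11 m = 1.029×10^12 m.
Spreading L over a sphere of radius d: S = 4.95×10^27/(4π·1.03×10^12²) = 371.8 W m⁻².
Effective emission temperature (TOA balance): σT_e⁴ = S(1−α)/4 = 82.46 W m⁻² → T_e = 195.3 K.
Surface balance with a leaky layer gives σT_s⁴ = σT_e⁴·2/(2−ε), so T_s = T_e·[2/(2−0.92)]^(1/4) = 227.8 K.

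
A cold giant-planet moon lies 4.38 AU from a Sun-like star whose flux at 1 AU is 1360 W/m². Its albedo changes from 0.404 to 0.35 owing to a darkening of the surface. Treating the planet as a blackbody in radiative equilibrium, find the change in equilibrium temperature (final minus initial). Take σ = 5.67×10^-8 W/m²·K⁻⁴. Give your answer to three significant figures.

2.56 kelvin

Flux at the orbit: S = 1360/(4.38)² = 70.89 W/m².
Initial: T₁ = [S(1−0.404)/(4σ)]^(1/4) = 116.8 K.
Final:   T₂ = [S(1−0.35)/(4σ)]^(1/4) = 119.4 K.
ΔT = T₂ − T₁ = 2.561 K.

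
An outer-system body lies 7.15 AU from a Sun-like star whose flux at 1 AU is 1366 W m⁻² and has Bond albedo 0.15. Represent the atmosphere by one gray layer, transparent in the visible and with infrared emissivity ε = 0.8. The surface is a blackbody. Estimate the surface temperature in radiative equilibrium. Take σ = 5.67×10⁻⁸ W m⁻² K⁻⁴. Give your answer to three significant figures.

Irradiance scales as 1/d², so S = 1366 W m⁻² × (1/7.15)² = 26.72 W m⁻².
The planet radiates to space at T_e = [S(1−α)/(4σ)]^(1/4) = 100.0 K.
The surface balance (absorbed SW + ε·downward IR = σT_s⁴) with T_a⁴ = T_s⁴/2 reduces to T_s = T_e·[2/(2−ε)]^¼ = 113.7 K.

114 kelvin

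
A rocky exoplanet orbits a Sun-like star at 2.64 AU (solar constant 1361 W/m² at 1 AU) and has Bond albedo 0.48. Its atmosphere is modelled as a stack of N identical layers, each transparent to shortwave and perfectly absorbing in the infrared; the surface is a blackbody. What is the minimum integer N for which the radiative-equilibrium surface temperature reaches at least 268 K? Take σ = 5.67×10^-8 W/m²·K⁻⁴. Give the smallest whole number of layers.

Flux at the orbit: S = 1361/(2.64)² = 195.3 W/m².
The effective emission temperature is T_e = [S(1−α)/(4σ)]^¼ = 145.5 K.
T_s = (N+1)^(1/4)·T_e ≥ 268 K requires N+1 ≥ (T_s/T_e)⁴ = (268/145.5)⁴ = 11.522.
The minimum whole number is N = 11.

11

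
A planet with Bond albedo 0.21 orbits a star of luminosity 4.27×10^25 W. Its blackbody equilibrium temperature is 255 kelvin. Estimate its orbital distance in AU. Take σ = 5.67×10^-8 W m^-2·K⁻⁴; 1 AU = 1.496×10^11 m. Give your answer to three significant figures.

The flux needed for this T is 4σT⁴/(1−0.21) = 1214 W m^-2.
Then d = [L/(4πS)]^(1/2) = 5.291×10^10 m, i.e. 0.3537 AU.

0.354 AU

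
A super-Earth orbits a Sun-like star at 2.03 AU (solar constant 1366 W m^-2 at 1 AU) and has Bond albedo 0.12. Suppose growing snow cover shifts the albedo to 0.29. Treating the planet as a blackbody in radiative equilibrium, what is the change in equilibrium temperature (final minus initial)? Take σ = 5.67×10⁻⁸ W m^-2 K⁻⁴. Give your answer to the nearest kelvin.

-10 kelvin

Irradiance scales as 1/d², so S = 1366 W m^-2 × (1/2.03)² = 331.5 W m^-2.
With α = 0.12, T₁ = 189.4 K.
Final:   T₂ = [S(1−0.29)/(4σ)]^(1/4) = 179.5 K.
ΔT = T₂ − T₁ = -9.895 K.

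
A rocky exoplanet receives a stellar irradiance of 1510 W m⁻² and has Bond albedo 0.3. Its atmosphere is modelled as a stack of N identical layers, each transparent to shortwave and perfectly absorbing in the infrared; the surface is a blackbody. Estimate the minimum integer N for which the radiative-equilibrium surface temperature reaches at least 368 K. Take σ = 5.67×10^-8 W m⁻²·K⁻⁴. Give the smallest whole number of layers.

3

Top-of-atmosphere balance: σT_e⁴ = S(1−α)/4 = 264.2 W m⁻² → T_e = 261.3 K.
Need (N+1)T_e⁴ ≥ T_s⁴, i.e. N+1 ≥ (368/261.3)⁴ = 3.935.
So N ≥ 2.935; the smallest integer is N = 3.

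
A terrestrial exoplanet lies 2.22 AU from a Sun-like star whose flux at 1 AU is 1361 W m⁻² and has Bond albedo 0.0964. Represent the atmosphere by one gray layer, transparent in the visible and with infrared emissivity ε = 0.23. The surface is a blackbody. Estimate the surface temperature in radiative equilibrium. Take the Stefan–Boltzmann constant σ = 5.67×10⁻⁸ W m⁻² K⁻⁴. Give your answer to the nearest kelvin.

188 kelvin

Flux at the orbit: S = 1361/(2.22)² = 276.2 W m⁻².
At the top of the atmosphere, σT_e⁴ = S(1−α)/4 = 62.38 W m⁻², giving T_e = 182.1 K.
For a single slab of emissivity ε, T_s⁴ = 2T_e⁴/(2−ε); thus T_s = 182.1·(1.13)^(1/4) = 187.8 K.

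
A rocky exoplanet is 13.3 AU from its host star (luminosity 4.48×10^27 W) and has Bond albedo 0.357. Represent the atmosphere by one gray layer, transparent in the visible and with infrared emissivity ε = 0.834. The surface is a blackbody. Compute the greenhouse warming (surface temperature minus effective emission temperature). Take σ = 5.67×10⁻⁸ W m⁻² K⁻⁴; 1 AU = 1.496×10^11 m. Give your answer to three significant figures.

d = 13.3 × 1.496×10^11 m = 1.990×10^12 m.
Spreading L over a sphere of radius d: S = 4.48×10^27/(4π·1.99×10^12²) = 90.05 W m⁻².
Effective emission temperature (TOA balance): σT_e⁴ = S(1−α)/4 = 14.48 W m⁻² → T_e = 126.4 K.
For a single slab of emissivity ε, T_s⁴ = 2T_e⁴/(2−ε); thus T_s = 126.4·(1.715)^(1/4) = 144.7 K.
T_s − T_e = 144.7 − 126.4 = 18.25 K.

18.3 K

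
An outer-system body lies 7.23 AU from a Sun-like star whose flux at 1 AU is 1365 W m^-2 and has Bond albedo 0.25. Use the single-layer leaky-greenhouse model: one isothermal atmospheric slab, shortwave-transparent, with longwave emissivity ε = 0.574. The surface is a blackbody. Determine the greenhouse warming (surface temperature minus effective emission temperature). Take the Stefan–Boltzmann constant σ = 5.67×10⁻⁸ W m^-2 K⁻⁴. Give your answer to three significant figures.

8.51 kelvin

Flux at the orbit: S = 1365/(7.23)² = 26.11 W m^-2.
Effective emission temperature (TOA balance): σT_e⁴ = S(1−α)/4 = 4.896 W m^-2 → T_e = 96.40 K.
Surface balance with a leaky layer gives σT_s⁴ = σT_e⁴·2/(2−ε), so T_s = T_e·[2/(2−0.574)]^(1/4) = 104.9 K.
The atmosphere warms the surface by 8.507 K.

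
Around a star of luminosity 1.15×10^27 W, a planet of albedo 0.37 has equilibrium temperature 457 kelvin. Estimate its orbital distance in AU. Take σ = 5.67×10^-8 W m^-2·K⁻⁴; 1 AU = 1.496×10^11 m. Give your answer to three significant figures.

0.510 AU

The flux needed for this T is 4σT⁴/(1−0.37) = 15700 W m^-2.
S = L/(4πd²) → d = √(L/4πS) = √(1.15×10^27/(4π·15700)) = 7.634×10^10 m = 0.5103 AU.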